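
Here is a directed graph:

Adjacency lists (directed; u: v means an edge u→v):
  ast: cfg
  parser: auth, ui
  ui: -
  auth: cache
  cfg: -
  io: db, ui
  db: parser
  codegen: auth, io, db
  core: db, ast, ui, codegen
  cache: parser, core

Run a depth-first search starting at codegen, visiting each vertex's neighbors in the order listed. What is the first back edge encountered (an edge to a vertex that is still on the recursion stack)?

parser->auth

DFS from codegen (visiting each vertex's neighbors in the order listed); mark gray on enter, black on exit:
codegen gray
  auth gray
    cache gray
      parser gray
        parser→auth: auth is gray → back edge
First back edge: parser → auth.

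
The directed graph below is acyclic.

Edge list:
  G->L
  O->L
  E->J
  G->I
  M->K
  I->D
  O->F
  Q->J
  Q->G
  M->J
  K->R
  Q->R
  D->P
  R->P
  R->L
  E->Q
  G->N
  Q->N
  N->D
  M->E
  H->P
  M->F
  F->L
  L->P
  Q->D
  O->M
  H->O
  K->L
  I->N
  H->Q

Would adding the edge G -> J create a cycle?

No

Adding G→J creates a cycle iff J can already reach G.
Explore from J: no path reaches G. The graph stays acyclic.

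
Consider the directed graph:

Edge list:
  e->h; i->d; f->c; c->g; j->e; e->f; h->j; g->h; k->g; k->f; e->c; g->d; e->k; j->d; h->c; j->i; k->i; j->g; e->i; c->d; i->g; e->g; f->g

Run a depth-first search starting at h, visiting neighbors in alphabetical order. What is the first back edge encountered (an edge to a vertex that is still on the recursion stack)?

g->h

DFS from h (visiting neighbors in alphabetical order); mark gray on enter, black on exit:
h gray
  c gray
    d gray
    d black
    g gray
      g→d: d black — skip
      g→h: h is gray → back edge
First back edge: g → h.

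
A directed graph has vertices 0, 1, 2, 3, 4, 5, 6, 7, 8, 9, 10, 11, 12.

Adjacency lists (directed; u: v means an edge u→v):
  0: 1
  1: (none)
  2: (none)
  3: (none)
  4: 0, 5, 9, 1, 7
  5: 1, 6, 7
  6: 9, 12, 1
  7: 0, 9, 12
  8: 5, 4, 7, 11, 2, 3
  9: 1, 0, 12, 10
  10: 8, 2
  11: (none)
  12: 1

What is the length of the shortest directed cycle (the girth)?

For each vertex v, BFS finds the shortest path from v back to v.
The shortest such closed walk is 10 → 8 → 4 → 9 → 10, length 4.

4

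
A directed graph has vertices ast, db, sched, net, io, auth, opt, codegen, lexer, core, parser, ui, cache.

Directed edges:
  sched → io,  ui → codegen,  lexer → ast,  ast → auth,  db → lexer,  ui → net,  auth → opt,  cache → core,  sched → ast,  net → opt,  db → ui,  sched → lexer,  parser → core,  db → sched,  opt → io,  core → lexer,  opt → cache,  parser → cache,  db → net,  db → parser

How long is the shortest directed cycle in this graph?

6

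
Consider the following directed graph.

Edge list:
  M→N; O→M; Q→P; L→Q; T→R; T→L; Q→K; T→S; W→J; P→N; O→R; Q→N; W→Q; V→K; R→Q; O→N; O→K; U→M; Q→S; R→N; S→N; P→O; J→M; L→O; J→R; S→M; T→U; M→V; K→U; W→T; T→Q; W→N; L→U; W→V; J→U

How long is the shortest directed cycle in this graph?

4

For each vertex v, BFS finds the shortest path from v back to v.
The shortest such closed walk is V → K → U → M → V, length 4.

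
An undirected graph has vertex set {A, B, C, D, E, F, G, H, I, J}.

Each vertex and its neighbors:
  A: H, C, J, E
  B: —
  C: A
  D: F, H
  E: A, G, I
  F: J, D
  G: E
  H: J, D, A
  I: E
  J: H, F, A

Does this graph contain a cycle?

Yes

DFS, tracking each vertex's parent; an edge to a visited non-parent vertex closes a cycle.
Start from F:
visit F (parent –)
  visit J (parent F)
    visit H (parent J)
      H–J: parent, skip
      visit D (parent H)
        D–F: F visited and ≠ parent → cycle
Cycle: F – J – H – D – F.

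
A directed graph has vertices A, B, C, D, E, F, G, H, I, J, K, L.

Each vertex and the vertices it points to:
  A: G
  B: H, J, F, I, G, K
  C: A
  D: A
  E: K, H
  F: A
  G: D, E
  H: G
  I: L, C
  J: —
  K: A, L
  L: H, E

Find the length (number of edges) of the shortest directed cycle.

For each vertex v, BFS finds the shortest path from v back to v.
The shortest such closed walk is G → E → H → G, length 3.

3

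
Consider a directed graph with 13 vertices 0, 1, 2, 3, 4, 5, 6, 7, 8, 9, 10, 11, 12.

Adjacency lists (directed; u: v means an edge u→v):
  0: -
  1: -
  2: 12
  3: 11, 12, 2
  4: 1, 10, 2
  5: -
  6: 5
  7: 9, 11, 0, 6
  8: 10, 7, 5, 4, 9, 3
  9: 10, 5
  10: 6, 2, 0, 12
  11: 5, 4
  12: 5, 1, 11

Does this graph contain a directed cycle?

Yes

DFS with white/gray/black marking, starting from 4:
4 gray
  1 gray
  1 black
  10 gray
    6 gray
      5 gray
      5 black
    6 black
    2 gray
      12 gray
        12→5: 5 black — skip
        12→1: 1 black — skip
        11 gray
          11→5: 5 black — skip
          11→4: 4 is gray → back edge
Back edge found, so a cycle exists: 4 → 10 → 2 → 12 → 11 → 4.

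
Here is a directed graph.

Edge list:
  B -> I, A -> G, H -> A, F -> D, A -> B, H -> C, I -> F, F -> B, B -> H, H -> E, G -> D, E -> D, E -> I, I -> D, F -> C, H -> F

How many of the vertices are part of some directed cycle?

6

A vertex is on a directed cycle iff it belongs to a strongly connected component of size ≥ 2 (or has a self-loop).
The vertices on cycles are {A, B, E, F, H, I} — 6 in total.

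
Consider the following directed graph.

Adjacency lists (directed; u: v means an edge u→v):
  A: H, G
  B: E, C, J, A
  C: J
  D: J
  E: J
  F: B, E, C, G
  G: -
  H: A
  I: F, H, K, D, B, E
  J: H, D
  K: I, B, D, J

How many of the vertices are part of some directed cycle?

6

A vertex is on a directed cycle iff it belongs to a strongly connected component of size ≥ 2 (or has a self-loop).
The vertices on cycles are {A, D, H, I, J, K} — 6 in total.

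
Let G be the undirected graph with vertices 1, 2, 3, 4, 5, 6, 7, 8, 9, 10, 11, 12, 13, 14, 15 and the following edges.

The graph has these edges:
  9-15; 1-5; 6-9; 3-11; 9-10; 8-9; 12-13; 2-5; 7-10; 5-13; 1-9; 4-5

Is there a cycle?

No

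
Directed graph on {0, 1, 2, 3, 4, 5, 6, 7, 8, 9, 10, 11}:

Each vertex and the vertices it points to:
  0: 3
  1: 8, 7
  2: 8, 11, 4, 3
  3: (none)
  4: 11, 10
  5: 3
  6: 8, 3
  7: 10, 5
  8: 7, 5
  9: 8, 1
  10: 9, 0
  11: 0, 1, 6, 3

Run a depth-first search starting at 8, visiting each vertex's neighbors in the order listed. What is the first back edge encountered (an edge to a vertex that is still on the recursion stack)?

9→8

DFS from 8 (visiting each vertex's neighbors in the order listed); mark gray on enter, black on exit:
8 gray
  7 gray
    10 gray
      9 gray
        9→8: 8 is gray → back edge
First back edge: 9 → 8.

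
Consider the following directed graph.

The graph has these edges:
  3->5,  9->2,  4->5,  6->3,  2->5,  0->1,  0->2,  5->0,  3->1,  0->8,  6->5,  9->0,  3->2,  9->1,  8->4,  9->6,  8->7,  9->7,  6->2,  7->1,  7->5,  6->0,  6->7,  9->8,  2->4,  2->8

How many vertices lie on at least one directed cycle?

6

A vertex is on a directed cycle iff it belongs to a strongly connected component of size ≥ 2 (or has a self-loop).
The vertices on cycles are {0, 2, 4, 5, 7, 8} — 6 in total.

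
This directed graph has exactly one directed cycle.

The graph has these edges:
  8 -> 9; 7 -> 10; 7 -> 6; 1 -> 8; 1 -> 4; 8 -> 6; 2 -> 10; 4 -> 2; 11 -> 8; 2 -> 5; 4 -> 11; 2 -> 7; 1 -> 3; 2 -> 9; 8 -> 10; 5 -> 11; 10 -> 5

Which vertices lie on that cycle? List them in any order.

5, 8, 10, 11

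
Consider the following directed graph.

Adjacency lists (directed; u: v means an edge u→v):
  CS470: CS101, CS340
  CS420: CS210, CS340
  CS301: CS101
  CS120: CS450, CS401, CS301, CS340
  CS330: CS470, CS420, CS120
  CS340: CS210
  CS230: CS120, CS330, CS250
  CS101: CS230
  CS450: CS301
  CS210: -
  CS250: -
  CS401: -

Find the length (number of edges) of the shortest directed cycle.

4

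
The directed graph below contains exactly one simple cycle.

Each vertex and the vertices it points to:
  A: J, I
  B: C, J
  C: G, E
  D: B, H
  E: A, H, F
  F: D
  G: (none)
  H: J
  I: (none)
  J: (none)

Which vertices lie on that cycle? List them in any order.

B, C, D, E, F

DFS with gray/black marking from E:
E gray
  A gray
    J gray
    J black
    I gray
    I black
  A black
  H gray
    H→J: J black — skip
  H black
  F gray
    D gray
      B gray
        C gray
          G gray
          G black
          C→E: E is gray → back edge
Back edge closes the cycle E → F → D → B → C → E; its vertices are {B, C, D, E, F}.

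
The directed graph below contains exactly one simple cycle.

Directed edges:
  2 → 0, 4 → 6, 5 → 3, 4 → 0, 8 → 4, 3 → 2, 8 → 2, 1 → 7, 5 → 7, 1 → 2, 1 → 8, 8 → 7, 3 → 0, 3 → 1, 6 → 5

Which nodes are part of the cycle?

DFS with gray/black marking from 5:
5 gray
  3 gray
    2 gray
      0 gray
      0 black
    2 black
    1 gray
      7 gray
      7 black
      1→2: 2 black — skip
      8 gray
        8→7: 7 black — skip
        4 gray
          4→0: 0 black — skip
          6 gray
            6→5: 5 is gray → back edge
Back edge closes the cycle 5 → 3 → 1 → 8 → 4 → 6 → 5; its vertices are {1, 3, 4, 5, 6, 8}.

1, 3, 4, 5, 6, 8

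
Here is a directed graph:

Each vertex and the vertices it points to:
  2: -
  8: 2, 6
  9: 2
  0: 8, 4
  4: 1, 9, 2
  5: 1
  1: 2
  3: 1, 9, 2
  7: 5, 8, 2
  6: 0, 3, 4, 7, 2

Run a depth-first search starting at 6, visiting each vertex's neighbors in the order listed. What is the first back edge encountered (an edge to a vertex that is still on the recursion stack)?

DFS from 6 (visiting each vertex's neighbors in the order listed); mark gray on enter, black on exit:
6 gray
  0 gray
    8 gray
      2 gray
      2 black
      8→6: 6 is gray → back edge
First back edge: 8 → 6.

8→6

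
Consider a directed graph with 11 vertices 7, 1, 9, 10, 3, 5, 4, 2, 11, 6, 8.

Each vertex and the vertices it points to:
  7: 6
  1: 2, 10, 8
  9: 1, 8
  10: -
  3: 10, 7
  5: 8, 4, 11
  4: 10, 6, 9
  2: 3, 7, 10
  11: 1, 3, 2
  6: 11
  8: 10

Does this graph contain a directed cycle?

DFS with white/gray/black marking, starting from 3:
3 gray
  10 gray
  10 black
  7 gray
    6 gray
      11 gray
        1 gray
          2 gray
            2→3: 3 is gray → back edge
Back edge found, so a cycle exists: 3 → 7 → 6 → 11 → 1 → 2 → 3.

Yes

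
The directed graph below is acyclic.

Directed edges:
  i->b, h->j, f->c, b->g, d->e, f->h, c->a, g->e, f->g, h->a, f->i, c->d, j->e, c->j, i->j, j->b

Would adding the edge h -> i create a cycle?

No

Adding h→i creates a cycle iff i can already reach h.
Explore from i: no path reaches h. The graph stays acyclic.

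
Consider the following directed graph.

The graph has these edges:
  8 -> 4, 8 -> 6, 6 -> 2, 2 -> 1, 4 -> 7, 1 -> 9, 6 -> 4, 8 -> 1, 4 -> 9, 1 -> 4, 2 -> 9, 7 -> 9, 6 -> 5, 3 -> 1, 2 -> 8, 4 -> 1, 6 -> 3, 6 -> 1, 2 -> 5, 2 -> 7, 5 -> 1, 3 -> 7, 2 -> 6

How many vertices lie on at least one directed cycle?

5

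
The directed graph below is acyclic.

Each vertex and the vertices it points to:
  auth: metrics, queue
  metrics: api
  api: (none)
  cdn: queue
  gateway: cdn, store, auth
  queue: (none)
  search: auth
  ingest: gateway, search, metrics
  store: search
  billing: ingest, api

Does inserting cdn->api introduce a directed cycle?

Adding cdn→api creates a cycle iff api can already reach cdn.
Explore from api: no path reaches cdn. The graph stays acyclic.

No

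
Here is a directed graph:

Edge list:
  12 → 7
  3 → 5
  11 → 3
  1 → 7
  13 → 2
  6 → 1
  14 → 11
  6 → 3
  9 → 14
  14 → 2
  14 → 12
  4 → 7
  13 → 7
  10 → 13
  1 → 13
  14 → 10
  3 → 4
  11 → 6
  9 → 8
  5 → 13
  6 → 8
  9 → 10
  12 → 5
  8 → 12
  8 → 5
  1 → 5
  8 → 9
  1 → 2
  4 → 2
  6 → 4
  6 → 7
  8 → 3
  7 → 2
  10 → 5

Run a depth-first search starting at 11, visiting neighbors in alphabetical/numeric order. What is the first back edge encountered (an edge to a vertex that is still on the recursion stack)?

9→8

DFS from 11 (visiting neighbors in alphabetical/numeric order); mark gray on enter, black on exit:
11 gray
  3 gray
    4 gray
      2 gray
      2 black
      7 gray
        7→2: 2 black — skip
      7 black
    4 black
    5 gray
      13 gray
        13→2: 2 black — skip
        13→7: 7 black — skip
      13 black
    5 black
  3 black
  6 gray
    1 gray
      1→2: 2 black — skip
      1→5: 5 black — skip
      1→7: 7 black — skip
      1→13: 13 black — skip
    1 black
    6→3: 3 black — skip
    6→4: 4 black — skip
    6→7: 7 black — skip
    8 gray
      8→3: 3 black — skip
      8→5: 5 black — skip
      9 gray
        9→8: 8 is gray → back edge
First back edge: 9 → 8.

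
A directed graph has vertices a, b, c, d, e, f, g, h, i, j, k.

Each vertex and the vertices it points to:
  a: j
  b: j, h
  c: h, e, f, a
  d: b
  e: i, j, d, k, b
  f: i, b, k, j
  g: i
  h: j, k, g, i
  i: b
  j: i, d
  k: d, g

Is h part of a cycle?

Yes

h is on a cycle iff h can reach itself via ≥1 edge.
h → i → b → h — yes.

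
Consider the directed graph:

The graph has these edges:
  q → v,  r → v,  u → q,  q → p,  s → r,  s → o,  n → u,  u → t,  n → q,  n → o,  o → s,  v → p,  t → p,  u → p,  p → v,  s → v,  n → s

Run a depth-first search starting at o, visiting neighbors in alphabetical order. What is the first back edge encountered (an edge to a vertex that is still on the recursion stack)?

s→o

DFS from o (visiting neighbors in alphabetical order); mark gray on enter, black on exit:
o gray
  s gray
    s→o: o is gray → back edge
First back edge: s → o.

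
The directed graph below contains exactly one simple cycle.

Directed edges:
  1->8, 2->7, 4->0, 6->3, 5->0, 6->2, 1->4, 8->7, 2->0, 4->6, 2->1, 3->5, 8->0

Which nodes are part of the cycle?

1, 2, 4, 6

DFS with gray/black marking from 6:
6 gray
  2 gray
    7 gray
    7 black
    0 gray
    0 black
    1 gray
      8 gray
        8→0: 0 black — skip
        8→7: 7 black — skip
      8 black
      4 gray
        4→6: 6 is gray → back edge
Back edge closes the cycle 6 → 2 → 1 → 4 → 6; its vertices are {1, 2, 4, 6}.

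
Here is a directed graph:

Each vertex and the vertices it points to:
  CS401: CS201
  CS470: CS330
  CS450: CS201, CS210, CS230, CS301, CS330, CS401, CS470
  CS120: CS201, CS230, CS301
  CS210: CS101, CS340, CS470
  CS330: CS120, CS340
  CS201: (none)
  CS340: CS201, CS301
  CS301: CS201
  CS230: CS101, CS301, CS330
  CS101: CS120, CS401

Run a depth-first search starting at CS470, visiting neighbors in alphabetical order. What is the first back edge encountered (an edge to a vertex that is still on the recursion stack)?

CS101→CS120

DFS from CS470 (visiting neighbors in alphabetical order); mark gray on enter, black on exit:
CS470 gray
  CS330 gray
    CS120 gray
      CS201 gray
      CS201 black
      CS230 gray
        CS101 gray
          CS101→CS120: CS120 is gray → back edge
First back edge: CS101 → CS120.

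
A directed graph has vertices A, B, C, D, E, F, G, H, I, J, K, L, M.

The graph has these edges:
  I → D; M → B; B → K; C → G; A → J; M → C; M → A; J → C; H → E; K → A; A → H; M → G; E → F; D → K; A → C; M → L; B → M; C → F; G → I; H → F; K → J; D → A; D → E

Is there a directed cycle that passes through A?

A is on a cycle iff A can reach itself via ≥1 edge.
A → C → G → I → D → A — yes.

Yes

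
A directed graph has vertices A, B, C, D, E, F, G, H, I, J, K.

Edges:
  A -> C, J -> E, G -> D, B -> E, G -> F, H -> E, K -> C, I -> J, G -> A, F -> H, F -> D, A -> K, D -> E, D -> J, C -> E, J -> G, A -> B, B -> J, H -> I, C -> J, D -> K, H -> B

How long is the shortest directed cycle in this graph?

3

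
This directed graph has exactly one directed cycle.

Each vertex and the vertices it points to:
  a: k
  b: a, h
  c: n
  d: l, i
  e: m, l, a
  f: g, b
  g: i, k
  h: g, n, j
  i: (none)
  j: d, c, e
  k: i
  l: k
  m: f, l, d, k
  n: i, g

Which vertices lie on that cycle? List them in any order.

DFS with gray/black marking from h:
h gray
  g gray
    i gray
    i black
    k gray
      k→i: i black — skip
    k black
  g black
  n gray
    n→i: i black — skip
    n→g: g black — skip
  n black
  j gray
    d gray
      l gray
        l→k: k black — skip
      l black
      d→i: i black — skip
    d black
    c gray
      c→n: n black — skip
    c black
    e gray
      m gray
        f gray
          f→g: g black — skip
          b gray
            a gray
              a→k: k black — skip
            a black
            b→h: h is gray → back edge
Back edge closes the cycle h → j → e → m → f → b → h; its vertices are {b, e, f, h, j, m}.

b, e, f, h, j, m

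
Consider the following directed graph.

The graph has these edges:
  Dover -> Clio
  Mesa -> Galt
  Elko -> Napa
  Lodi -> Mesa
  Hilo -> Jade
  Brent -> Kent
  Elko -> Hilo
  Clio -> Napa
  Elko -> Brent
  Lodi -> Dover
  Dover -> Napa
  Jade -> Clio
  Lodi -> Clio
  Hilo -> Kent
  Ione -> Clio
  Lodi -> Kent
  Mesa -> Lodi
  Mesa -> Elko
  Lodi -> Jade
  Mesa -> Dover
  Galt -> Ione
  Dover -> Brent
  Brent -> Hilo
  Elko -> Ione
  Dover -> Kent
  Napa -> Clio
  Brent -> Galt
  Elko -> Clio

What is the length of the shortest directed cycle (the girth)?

2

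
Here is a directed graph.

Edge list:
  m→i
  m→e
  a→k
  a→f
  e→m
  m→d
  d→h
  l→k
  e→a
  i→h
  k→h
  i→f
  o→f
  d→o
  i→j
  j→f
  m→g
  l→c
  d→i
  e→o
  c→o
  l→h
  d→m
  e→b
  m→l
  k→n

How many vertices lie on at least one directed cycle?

3

A vertex is on a directed cycle iff it belongs to a strongly connected component of size ≥ 2 (or has a self-loop).
The vertices on cycles are {d, e, m} — 3 in total.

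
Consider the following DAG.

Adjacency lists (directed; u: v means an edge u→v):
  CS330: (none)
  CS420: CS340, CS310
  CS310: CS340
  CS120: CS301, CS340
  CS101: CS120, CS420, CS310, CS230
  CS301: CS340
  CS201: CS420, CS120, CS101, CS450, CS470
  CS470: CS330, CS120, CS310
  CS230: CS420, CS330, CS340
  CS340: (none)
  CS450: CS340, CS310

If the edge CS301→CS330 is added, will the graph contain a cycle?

No

Adding CS301→CS330 creates a cycle iff CS330 can already reach CS301.
Explore from CS330: no path reaches CS301. The graph stays acyclic.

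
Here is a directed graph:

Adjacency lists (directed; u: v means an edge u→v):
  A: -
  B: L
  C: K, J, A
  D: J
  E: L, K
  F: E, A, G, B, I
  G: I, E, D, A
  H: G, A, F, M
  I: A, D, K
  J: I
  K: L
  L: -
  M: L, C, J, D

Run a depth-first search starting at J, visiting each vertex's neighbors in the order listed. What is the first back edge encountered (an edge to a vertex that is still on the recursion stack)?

D->J

DFS from J (visiting each vertex's neighbors in the order listed); mark gray on enter, black on exit:
J gray
  I gray
    A gray
    A black
    D gray
      D→J: J is gray → back edge
First back edge: D → J.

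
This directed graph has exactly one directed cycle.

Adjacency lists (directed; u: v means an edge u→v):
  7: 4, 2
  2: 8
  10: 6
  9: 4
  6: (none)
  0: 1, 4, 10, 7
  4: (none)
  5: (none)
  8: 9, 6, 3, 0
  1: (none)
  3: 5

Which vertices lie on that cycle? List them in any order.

0, 2, 7, 8

DFS with gray/black marking from 8:
8 gray
  9 gray
    4 gray
    4 black
  9 black
  6 gray
  6 black
  3 gray
    5 gray
    5 black
  3 black
  0 gray
    1 gray
    1 black
    0→4: 4 black — skip
    10 gray
      10→6: 6 black — skip
    10 black
    7 gray
      7→4: 4 black — skip
      2 gray
        2→8: 8 is gray → back edge
Back edge closes the cycle 8 → 0 → 7 → 2 → 8; its vertices are {0, 2, 7, 8}.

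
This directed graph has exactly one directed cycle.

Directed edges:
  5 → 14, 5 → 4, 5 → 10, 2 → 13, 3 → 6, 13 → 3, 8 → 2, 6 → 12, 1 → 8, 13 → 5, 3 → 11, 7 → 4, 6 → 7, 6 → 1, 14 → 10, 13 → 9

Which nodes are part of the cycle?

1, 2, 3, 6, 8, 13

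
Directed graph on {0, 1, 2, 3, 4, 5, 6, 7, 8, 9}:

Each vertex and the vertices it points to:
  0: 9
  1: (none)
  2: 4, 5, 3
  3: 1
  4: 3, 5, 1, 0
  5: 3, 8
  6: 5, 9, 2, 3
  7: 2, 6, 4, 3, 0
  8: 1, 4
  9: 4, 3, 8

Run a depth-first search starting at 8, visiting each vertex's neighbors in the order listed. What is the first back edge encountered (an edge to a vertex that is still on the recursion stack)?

DFS from 8 (visiting each vertex's neighbors in the order listed); mark gray on enter, black on exit:
8 gray
  1 gray
  1 black
  4 gray
    3 gray
      3→1: 1 black — skip
    3 black
    5 gray
      5→3: 3 black — skip
      5→8: 8 is gray → back edge
First back edge: 5 → 8.

5→8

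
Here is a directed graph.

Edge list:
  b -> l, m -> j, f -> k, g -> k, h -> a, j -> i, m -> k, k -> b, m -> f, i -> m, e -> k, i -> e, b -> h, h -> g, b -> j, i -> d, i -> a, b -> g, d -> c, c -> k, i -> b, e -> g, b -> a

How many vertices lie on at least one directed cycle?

A vertex is on a directed cycle iff it belongs to a strongly connected component of size ≥ 2 (or has a self-loop).
The vertices on cycles are {b, c, d, e, f, g, h, i, j, k, m} — 11 in total.

11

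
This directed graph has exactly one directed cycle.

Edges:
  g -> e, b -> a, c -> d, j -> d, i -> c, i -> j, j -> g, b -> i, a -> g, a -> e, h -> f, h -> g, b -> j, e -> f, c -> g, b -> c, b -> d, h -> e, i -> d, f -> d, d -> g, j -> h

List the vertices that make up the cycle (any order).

DFS with gray/black marking from d:
d gray
  g gray
    e gray
      f gray
        f→d: d is gray → back edge
Back edge closes the cycle d → g → e → f → d; its vertices are {d, e, f, g}.

d, e, f, g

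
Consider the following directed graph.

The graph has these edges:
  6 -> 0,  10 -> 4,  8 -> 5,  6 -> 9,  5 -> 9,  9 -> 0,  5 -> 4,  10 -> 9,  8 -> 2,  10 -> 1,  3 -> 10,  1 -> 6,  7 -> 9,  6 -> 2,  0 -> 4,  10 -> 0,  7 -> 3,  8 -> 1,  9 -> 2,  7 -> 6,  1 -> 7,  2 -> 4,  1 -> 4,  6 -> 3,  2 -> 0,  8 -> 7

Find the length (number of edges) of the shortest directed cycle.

For each vertex v, BFS finds the shortest path from v back to v.
The shortest such closed walk is 7 → 3 → 10 → 1 → 7, length 4.

4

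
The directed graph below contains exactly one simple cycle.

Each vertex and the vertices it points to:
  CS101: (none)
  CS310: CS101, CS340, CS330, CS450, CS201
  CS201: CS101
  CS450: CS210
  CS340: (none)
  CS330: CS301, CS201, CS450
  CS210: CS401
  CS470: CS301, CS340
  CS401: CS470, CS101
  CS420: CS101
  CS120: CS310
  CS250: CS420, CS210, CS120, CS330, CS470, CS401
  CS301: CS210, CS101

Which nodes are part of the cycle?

DFS with gray/black marking from CS470:
CS470 gray
  CS301 gray
    CS210 gray
      CS401 gray
        CS401→CS470: CS470 is gray → back edge
Back edge closes the cycle CS470 → CS301 → CS210 → CS401 → CS470; its vertices are {CS210, CS301, CS401, CS470}.

CS210, CS301, CS401, CS470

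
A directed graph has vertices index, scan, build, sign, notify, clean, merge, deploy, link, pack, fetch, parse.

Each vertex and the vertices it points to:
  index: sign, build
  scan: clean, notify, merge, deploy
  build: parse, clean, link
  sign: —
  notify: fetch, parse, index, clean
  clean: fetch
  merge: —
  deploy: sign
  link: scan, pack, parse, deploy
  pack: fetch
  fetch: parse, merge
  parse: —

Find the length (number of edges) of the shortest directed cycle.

5

For each vertex v, BFS finds the shortest path from v back to v.
The shortest such closed walk is link → scan → notify → index → build → link, length 5.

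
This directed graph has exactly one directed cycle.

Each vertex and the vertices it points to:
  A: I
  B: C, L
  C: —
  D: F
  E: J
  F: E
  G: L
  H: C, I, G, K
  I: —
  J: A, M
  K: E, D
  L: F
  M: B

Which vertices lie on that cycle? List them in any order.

B, E, F, J, L, M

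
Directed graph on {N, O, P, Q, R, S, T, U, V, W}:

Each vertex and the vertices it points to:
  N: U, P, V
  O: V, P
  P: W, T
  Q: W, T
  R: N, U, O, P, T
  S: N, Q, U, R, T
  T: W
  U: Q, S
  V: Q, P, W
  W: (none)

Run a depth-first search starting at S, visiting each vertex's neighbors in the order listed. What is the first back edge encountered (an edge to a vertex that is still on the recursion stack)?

DFS from S (visiting each vertex's neighbors in the order listed); mark gray on enter, black on exit:
S gray
  N gray
    U gray
      Q gray
        W gray
        W black
        T gray
          T→W: W black — skip
        T black
      Q black
      U→S: S is gray → back edge
First back edge: U → S.

U->S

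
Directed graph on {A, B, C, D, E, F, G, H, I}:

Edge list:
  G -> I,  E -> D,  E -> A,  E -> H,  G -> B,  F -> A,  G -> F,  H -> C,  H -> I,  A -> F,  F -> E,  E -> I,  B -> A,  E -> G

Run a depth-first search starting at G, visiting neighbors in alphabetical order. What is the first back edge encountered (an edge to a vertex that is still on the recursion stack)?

F→A

DFS from G (visiting neighbors in alphabetical order); mark gray on enter, black on exit:
G gray
  B gray
    A gray
      F gray
        F→A: A is gray → back edge
First back edge: F → A.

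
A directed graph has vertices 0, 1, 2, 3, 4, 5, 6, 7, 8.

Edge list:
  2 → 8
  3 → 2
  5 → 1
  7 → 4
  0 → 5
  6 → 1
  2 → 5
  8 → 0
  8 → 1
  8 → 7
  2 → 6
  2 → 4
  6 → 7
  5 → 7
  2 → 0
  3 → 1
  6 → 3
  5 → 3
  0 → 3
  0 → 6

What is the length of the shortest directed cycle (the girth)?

3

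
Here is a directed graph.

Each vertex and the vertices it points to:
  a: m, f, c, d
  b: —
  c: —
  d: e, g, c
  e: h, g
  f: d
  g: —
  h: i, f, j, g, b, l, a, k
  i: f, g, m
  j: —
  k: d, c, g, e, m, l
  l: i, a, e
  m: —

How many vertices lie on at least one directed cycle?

8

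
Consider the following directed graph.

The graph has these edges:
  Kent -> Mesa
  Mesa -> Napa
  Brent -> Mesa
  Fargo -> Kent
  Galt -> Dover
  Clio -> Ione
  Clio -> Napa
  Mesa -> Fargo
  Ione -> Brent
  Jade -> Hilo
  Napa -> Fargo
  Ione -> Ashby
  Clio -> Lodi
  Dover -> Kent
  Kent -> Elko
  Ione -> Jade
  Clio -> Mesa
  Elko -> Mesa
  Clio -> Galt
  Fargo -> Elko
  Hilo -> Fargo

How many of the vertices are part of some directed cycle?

5

A vertex is on a directed cycle iff it belongs to a strongly connected component of size ≥ 2 (or has a self-loop).
The vertices on cycles are {Elko, Kent, Mesa, Napa, Fargo} — 5 in total.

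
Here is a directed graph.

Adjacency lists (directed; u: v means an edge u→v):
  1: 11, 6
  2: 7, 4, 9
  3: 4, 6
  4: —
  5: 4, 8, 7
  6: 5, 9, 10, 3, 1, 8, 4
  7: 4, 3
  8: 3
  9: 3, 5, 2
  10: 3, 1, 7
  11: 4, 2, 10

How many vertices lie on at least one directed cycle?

10

A vertex is on a directed cycle iff it belongs to a strongly connected component of size ≥ 2 (or has a self-loop).
The vertices on cycles are {1, 2, 3, 5, 6, 7, 8, 9, 10, 11} — 10 in total.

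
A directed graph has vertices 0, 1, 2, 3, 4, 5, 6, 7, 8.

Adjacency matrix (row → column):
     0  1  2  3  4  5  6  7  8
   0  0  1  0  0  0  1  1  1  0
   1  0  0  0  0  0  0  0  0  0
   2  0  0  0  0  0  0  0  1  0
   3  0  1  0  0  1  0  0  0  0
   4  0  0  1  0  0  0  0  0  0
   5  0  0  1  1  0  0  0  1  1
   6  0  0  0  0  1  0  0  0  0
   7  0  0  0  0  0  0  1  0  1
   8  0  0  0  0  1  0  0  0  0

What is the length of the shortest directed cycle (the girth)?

4

For each vertex v, BFS finds the shortest path from v back to v.
The shortest such closed walk is 6 → 4 → 2 → 7 → 6, length 4.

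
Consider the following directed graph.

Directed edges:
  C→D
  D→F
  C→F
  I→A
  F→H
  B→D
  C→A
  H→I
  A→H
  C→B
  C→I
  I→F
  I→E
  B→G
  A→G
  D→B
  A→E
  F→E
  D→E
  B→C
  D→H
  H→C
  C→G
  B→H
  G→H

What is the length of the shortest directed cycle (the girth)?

2

For each vertex v, BFS finds the shortest path from v back to v.
The shortest such closed walk is B → D → B, length 2.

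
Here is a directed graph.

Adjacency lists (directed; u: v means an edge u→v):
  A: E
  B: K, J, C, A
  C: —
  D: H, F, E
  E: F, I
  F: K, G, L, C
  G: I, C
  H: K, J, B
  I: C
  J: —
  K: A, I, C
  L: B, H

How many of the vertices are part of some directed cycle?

A vertex is on a directed cycle iff it belongs to a strongly connected component of size ≥ 2 (or has a self-loop).
The vertices on cycles are {A, B, E, F, H, K, L} — 7 in total.

7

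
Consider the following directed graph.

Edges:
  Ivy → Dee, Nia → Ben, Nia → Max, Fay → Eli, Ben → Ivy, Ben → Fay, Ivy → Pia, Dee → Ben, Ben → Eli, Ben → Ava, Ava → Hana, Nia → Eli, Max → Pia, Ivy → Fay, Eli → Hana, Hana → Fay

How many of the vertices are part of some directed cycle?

6

A vertex is on a directed cycle iff it belongs to a strongly connected component of size ≥ 2 (or has a self-loop).
The vertices on cycles are {Ben, Dee, Eli, Fay, Ivy, Hana} — 6 in total.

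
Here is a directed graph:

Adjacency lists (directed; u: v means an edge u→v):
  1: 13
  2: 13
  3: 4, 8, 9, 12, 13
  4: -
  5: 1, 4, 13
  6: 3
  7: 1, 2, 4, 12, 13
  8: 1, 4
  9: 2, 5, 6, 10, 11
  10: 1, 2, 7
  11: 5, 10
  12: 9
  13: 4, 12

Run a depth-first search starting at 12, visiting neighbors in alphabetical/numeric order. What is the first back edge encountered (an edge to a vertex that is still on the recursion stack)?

DFS from 12 (visiting neighbors in alphabetical/numeric order); mark gray on enter, black on exit:
12 gray
  9 gray
    2 gray
      13 gray
        4 gray
        4 black
        13→12: 12 is gray → back edge
First back edge: 13 → 12.

13→12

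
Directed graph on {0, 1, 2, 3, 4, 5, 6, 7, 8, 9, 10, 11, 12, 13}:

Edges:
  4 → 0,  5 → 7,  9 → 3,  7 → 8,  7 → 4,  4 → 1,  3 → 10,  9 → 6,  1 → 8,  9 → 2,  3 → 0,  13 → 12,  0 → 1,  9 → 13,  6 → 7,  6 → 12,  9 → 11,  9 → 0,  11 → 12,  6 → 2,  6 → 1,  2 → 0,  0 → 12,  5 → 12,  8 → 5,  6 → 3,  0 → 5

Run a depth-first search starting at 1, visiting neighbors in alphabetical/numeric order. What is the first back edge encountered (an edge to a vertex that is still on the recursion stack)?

0->1

DFS from 1 (visiting neighbors in alphabetical/numeric order); mark gray on enter, black on exit:
1 gray
  8 gray
    5 gray
      7 gray
        4 gray
          0 gray
            0→1: 1 is gray → back edge
First back edge: 0 → 1.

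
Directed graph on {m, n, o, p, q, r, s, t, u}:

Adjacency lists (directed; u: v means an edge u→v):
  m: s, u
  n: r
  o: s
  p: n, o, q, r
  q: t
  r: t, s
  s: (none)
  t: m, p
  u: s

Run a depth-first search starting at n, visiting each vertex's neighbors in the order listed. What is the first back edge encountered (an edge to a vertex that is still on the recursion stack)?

DFS from n (visiting each vertex's neighbors in the order listed); mark gray on enter, black on exit:
n gray
  r gray
    t gray
      m gray
        s gray
        s black
        u gray
          u→s: s black — skip
        u black
      m black
      p gray
        p→n: n is gray → back edge
First back edge: p → n.

p->n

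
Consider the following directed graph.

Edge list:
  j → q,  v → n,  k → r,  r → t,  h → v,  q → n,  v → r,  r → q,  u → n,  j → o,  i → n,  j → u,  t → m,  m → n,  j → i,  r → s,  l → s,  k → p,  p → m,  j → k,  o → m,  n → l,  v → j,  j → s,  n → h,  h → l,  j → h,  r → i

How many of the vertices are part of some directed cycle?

13

A vertex is on a directed cycle iff it belongs to a strongly connected component of size ≥ 2 (or has a self-loop).
The vertices on cycles are {h, i, j, k, m, n, o, p, q, r, t, u, v} — 13 in total.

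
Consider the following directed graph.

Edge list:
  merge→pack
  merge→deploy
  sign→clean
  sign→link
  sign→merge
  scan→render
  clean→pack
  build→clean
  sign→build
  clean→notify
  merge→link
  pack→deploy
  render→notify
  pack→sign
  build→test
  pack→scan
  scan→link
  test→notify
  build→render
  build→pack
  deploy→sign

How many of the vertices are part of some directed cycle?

6

A vertex is on a directed cycle iff it belongs to a strongly connected component of size ≥ 2 (or has a self-loop).
The vertices on cycles are {pack, sign, build, clean, merge, deploy} — 6 in total.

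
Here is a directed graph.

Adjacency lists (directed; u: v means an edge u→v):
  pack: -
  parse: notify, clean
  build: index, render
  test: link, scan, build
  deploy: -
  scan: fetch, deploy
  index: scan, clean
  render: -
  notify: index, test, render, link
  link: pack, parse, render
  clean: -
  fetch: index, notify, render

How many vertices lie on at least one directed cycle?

8

A vertex is on a directed cycle iff it belongs to a strongly connected component of size ≥ 2 (or has a self-loop).
The vertices on cycles are {link, scan, test, build, fetch, index, parse, notify} — 8 in total.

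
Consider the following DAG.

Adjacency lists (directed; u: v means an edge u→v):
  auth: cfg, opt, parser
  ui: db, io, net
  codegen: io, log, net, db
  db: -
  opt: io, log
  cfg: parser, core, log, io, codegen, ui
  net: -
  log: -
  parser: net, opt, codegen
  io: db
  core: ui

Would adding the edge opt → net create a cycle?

No

Adding opt→net creates a cycle iff net can already reach opt.
Explore from net: no path reaches opt. The graph stays acyclic.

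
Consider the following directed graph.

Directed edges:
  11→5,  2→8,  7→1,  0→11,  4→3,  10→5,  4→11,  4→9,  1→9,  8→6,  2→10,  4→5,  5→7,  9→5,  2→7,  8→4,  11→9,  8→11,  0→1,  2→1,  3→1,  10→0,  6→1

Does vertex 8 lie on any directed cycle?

8 lies on a cycle iff there is a path from 8 back to itself.
Exploring from 8, it never reaches itself; equivalently, its strongly connected component is a singleton.

No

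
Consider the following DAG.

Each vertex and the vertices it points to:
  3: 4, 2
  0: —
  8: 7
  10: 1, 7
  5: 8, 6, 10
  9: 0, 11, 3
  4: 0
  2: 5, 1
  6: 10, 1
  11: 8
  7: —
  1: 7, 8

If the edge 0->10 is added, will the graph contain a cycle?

No

Adding 0→10 creates a cycle iff 10 can already reach 0.
Explore from 10: no path reaches 0. The graph stays acyclic.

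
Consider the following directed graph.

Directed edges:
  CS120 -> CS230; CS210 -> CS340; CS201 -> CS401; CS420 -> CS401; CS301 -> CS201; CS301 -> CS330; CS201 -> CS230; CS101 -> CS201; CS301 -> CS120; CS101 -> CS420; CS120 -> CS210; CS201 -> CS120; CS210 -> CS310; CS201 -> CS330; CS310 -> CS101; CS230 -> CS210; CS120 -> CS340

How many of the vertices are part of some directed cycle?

6

A vertex is on a directed cycle iff it belongs to a strongly connected component of size ≥ 2 (or has a self-loop).
The vertices on cycles are {CS101, CS120, CS201, CS210, CS230, CS310} — 6 in total.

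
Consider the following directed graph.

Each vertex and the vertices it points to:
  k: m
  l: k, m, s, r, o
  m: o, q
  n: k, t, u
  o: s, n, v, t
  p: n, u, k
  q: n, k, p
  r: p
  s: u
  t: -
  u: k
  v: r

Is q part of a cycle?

q is on a cycle iff q can reach itself via ≥1 edge.
q → k → m → q — yes.

Yes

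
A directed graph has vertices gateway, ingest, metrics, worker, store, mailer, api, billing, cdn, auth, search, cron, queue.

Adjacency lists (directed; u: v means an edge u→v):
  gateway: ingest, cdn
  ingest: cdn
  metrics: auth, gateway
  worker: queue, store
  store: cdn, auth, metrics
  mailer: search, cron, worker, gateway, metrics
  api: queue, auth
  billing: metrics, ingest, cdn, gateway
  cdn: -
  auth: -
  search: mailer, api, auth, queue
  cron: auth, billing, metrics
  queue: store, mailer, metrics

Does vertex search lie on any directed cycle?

Yes

search is on a cycle iff search can reach itself via ≥1 edge.
search → mailer → search — yes.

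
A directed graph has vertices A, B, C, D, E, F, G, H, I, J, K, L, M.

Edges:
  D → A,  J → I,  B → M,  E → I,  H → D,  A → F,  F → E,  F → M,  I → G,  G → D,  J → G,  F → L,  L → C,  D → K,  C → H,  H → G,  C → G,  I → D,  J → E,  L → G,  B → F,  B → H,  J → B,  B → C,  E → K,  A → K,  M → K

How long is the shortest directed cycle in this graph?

For each vertex v, BFS finds the shortest path from v back to v.
The shortest such closed walk is F → L → G → D → A → F, length 5.

5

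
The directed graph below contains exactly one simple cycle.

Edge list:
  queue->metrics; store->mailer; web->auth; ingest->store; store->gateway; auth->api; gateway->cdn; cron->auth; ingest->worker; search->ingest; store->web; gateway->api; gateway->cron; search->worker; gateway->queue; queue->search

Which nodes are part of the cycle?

DFS with gray/black marking from store:
store gray
  gateway gray
    queue gray
      metrics gray
      metrics black
      search gray
        worker gray
        worker black
        ingest gray
          ingest→worker: worker black — skip
          ingest→store: store is gray → back edge
Back edge closes the cycle store → gateway → queue → search → ingest → store; its vertices are {queue, store, ingest, search, gateway}.

queue, store, ingest, search, gateway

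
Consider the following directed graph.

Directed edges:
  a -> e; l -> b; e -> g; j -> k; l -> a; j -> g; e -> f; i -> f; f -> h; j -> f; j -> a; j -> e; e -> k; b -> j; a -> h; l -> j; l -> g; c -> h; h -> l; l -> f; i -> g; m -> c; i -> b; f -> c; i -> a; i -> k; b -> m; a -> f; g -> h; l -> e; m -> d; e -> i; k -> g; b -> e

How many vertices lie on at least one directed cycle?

A vertex is on a directed cycle iff it belongs to a strongly connected component of size ≥ 2 (or has a self-loop).
The vertices on cycles are {a, b, c, e, f, g, h, i, j, k, l, m} — 12 in total.

12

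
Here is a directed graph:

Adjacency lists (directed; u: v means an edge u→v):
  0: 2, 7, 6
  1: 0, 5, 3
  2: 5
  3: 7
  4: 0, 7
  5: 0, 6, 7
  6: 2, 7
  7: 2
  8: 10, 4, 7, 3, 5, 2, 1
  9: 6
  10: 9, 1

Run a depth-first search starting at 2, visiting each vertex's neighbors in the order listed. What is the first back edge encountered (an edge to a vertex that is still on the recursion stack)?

0→2

DFS from 2 (visiting each vertex's neighbors in the order listed); mark gray on enter, black on exit:
2 gray
  5 gray
    0 gray
      0→2: 2 is gray → back edge
First back edge: 0 → 2.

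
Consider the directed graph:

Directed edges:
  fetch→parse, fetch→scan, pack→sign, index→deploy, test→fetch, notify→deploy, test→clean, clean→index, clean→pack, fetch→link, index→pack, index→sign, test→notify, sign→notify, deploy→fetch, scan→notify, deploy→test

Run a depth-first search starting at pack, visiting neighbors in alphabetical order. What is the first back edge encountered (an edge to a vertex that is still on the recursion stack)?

DFS from pack (visiting neighbors in alphabetical order); mark gray on enter, black on exit:
pack gray
  sign gray
    notify gray
      deploy gray
        fetch gray
          link gray
          link black
          parse gray
          parse black
          scan gray
            scan→notify: notify is gray → back edge
First back edge: scan → notify.

scan→notify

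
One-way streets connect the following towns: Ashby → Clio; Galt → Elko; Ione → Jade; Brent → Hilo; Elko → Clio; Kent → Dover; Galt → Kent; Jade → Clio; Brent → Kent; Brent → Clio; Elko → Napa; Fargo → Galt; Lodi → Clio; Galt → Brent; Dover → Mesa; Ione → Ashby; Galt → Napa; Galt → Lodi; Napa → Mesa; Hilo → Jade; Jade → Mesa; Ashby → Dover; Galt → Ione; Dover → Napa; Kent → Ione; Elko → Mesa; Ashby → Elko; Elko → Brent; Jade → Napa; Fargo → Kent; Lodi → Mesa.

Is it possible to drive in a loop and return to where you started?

DFS with white/gray/black marking, starting from Kent:
Kent gray
  Dover gray
    Mesa gray
    Mesa black
    Napa gray
      Napa→Mesa: Mesa black — skip
    Napa black
  Dover black
  Ione gray
    Ashby gray
      Elko gray
        Elko→Napa: Napa black — skip
        Clio gray
        Clio black
        Brent gray
          Hilo gray
            Jade gray
              Jade→Clio: Clio black — skip
              Jade→Mesa: Mesa black — skip
              Jade→Napa: Napa black — skip
            Jade black
          Hilo black
          Brent→Kent: Kent is gray → back edge
Back edge found, so a cycle exists: Kent → Ione → Ashby → Elko → Brent → Kent.

Yes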